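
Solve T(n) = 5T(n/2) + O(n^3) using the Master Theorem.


a=5, b=2, c=3. log_2(5)=2.322 < c=3. Case 3: O(n^c) = O(n^3)
Complexity: O(n^3)


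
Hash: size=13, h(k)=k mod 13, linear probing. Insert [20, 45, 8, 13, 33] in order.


Insertions: 20->slot 7; 45->slot 6; 8->slot 8; 13->slot 0; 33->slot 9
Table: [13, None, None, None, None, None, 45, 20, 8, 33, None, None, None]


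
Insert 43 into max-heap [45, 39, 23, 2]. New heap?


Append 43: [45, 39, 23, 2, 43]
Bubble up: swap idx 4(43) with idx 1(39)
Result: [45, 43, 23, 2, 39]


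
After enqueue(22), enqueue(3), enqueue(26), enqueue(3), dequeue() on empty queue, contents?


enqueue(22) -> [22]
enqueue(3) -> [22, 3]
enqueue(26) -> [22, 3, 26]
enqueue(3) -> [22, 3, 26, 3]
dequeue() returns 22 -> [3, 26, 3]
Final queue (front to back): [3, 26, 3]


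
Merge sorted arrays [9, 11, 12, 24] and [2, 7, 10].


Compare heads, take smaller each step.
Merged: [2, 7, 9, 10, 11, 12, 24]


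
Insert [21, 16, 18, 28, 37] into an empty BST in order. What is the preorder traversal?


Root = 21; build tree by BST insertion.
Preorder traversal: [21, 16, 18, 28, 37]


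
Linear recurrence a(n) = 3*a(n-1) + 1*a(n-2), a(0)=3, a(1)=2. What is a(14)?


Build bottom-up:
...a(12)=1359003, a(13)=4488482, a(14)=3*4488482+1*1359003=14824449


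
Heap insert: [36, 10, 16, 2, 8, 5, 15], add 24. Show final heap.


Append 24: [36, 10, 16, 2, 8, 5, 15, 24]
Bubble up: swap idx 7(24) with idx 3(2); swap idx 3(24) with idx 1(10)
Result: [36, 24, 16, 10, 8, 5, 15, 2]


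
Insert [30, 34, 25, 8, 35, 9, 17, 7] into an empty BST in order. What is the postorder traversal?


Root = 30; build tree by BST insertion.
Postorder traversal: [7, 17, 9, 8, 25, 35, 34, 30]


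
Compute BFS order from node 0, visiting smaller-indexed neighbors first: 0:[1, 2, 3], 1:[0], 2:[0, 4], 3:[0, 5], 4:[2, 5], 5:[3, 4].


BFS queue: start with [0]
Visit order: [0, 1, 2, 3, 4, 5]


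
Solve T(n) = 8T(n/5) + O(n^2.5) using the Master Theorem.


a=8, b=5, c=2.5. log_5(8)=1.292 < c=2.5. Case 3: O(n^c) = O(n^2.500)
Complexity: O(n^2.500)


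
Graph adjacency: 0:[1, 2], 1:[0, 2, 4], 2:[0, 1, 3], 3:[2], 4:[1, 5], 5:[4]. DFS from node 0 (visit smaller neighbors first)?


DFS stack-based: start with [0]
Visit order: [0, 1, 2, 3, 4, 5]


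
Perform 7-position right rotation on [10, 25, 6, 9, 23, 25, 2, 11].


Right rotate by 7: [25, 6, 9, 23, 25, 2, 11, 10]


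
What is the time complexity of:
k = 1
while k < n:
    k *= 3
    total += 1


Per nesting level: O(log n) = O(log n)
Complexity: O(log n)


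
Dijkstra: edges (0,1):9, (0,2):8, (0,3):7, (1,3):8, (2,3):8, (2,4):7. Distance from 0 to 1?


Dijkstra from 0:
Distances: {0: 0, 1: 9, 2: 8, 3: 7, 4: 15}
Shortest distance to 1 = 9, path = [0, 1]


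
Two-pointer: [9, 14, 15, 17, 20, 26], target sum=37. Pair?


Two pointers: lo=0, hi=5
Found pair: (17, 20) summing to 37


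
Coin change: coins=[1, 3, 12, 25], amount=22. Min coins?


dp[0]=0; dp[i]=1+min(dp[i-c] for c in coins)
...dp[17]=4, dp[18]=3, dp[19]=4, dp[20]=5, dp[21]=4, dp[22]=5
Minimum coins for 22 = 5


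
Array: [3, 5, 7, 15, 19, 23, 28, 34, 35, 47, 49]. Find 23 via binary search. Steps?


Search for 23:
[0,10] mid=5 arr[5]=23
Total: 1 comparisons


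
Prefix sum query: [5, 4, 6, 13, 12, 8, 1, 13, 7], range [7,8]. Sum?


Prefix sums: [0, 5, 9, 15, 28, 40, 48, 49, 62, 69]
Sum[7..8] = prefix[9] - prefix[7] = 69 - 49 = 20


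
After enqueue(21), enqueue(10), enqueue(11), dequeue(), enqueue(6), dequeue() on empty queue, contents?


enqueue(21) -> [21]
enqueue(10) -> [21, 10]
enqueue(11) -> [21, 10, 11]
dequeue() returns 21 -> [10, 11]
enqueue(6) -> [10, 11, 6]
dequeue() returns 10 -> [11, 6]
Final queue (front to back): [11, 6]


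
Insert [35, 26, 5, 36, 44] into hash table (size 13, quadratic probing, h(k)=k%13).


Insertions: 35->slot 9; 26->slot 0; 5->slot 5; 36->slot 10; 44->slot 6
Table: [26, None, None, None, None, 5, 44, None, None, 35, 36, None, None]


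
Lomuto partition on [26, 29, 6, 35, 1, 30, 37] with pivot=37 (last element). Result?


Elements <= 37 go left of pivot.
Result: [26, 29, 6, 35, 1, 30, 37], pivot at index 6


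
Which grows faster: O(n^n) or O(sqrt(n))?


sublinear grows slower than n^n
O(sqrt(n)) is asymptotically smaller; O(n^n) grows faster


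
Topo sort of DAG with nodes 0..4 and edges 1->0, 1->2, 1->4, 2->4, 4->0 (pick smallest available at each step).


Kahn's algorithm, process smallest node first
Order: [1, 2, 3, 4, 0]


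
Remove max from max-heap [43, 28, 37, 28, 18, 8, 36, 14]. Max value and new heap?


Max = 43
Replace root with last, heapify down
Resulting heap: [37, 28, 36, 28, 18, 8, 14]


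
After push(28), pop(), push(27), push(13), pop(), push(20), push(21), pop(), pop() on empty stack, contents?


push(28) -> [28]
pop() returns 28 -> []
push(27) -> [27]
push(13) -> [27, 13]
pop() returns 13 -> [27]
push(20) -> [27, 20]
push(21) -> [27, 20, 21]
pop() returns 21 -> [27, 20]
pop() returns 20 -> [27]
Final stack (bottom to top): [27]


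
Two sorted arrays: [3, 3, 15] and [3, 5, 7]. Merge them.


Compare heads, take smaller each step.
Merged: [3, 3, 3, 5, 7, 15]


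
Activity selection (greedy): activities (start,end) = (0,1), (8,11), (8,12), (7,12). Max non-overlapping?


Greedy: pick earliest-ending, then skip overlaps.
Selected (2 activities): [(0, 1), (8, 11)]


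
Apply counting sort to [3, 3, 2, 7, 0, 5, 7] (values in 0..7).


Count array: [1, 0, 1, 2, 0, 1, 0, 2]
Reconstruct: [0, 2, 3, 3, 5, 7, 7]


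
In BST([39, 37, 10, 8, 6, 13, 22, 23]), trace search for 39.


BST root = 39
Search for 39: compare at each node
Path: [39]


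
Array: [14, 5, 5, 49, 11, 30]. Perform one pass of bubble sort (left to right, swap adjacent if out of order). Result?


After one pass: [5, 5, 14, 11, 30, 49]


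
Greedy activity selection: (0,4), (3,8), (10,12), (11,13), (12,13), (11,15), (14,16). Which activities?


Greedy: pick earliest-ending, then skip overlaps.
Selected (4 activities): [(0, 4), (10, 12), (12, 13), (14, 16)]


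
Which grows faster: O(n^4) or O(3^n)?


quartic grows slower than exponential (base 3)
O(n^4) is asymptotically smaller; O(3^n) grows faster


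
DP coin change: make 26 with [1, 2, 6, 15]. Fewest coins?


dp[0]=0; dp[i]=1+min(dp[i-c] for c in coins)
...dp[21]=2, dp[22]=3, dp[23]=3, dp[24]=4, dp[25]=4, dp[26]=5
Minimum coins for 26 = 5


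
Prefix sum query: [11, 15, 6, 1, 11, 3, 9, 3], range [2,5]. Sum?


Prefix sums: [0, 11, 26, 32, 33, 44, 47, 56, 59]
Sum[2..5] = prefix[6] - prefix[2] = 47 - 26 = 21


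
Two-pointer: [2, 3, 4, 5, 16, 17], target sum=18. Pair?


Two pointers: lo=0, hi=5
Found pair: (2, 16) summing to 18


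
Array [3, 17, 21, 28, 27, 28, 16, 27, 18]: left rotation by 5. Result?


Left rotate by 5: [28, 16, 27, 18, 3, 17, 21, 28, 27]


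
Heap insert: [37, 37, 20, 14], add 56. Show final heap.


Append 56: [37, 37, 20, 14, 56]
Bubble up: swap idx 4(56) with idx 1(37); swap idx 1(56) with idx 0(37)
Result: [56, 37, 20, 14, 37]


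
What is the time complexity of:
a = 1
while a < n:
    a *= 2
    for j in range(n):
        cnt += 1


Per nesting level: O(log n) * O(n) = O(n log n)
Complexity: O(n log n)


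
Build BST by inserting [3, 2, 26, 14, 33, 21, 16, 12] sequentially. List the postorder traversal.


Root = 3; build tree by BST insertion.
Postorder traversal: [2, 12, 16, 21, 14, 33, 26, 3]


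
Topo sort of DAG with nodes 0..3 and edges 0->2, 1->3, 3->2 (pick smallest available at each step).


Kahn's algorithm, process smallest node first
Order: [0, 1, 3, 2]


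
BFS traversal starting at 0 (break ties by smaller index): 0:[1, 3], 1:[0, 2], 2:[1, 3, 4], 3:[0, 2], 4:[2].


BFS queue: start with [0]
Visit order: [0, 1, 3, 2, 4]


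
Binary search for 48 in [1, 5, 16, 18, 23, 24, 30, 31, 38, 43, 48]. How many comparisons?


Search for 48:
[0,10] mid=5 arr[5]=24
[6,10] mid=8 arr[8]=38
[9,10] mid=9 arr[9]=43
[10,10] mid=10 arr[10]=48
Total: 4 comparisons


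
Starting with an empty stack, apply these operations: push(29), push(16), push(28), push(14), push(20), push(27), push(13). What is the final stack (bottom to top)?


push(29) -> [29]
push(16) -> [29, 16]
push(28) -> [29, 16, 28]
push(14) -> [29, 16, 28, 14]
push(20) -> [29, 16, 28, 14, 20]
push(27) -> [29, 16, 28, 14, 20, 27]
push(13) -> [29, 16, 28, 14, 20, 27, 13]
Final stack (bottom to top): [29, 16, 28, 14, 20, 27, 13]


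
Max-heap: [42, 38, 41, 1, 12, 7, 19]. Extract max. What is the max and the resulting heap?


Max = 42
Replace root with last, heapify down
Resulting heap: [41, 38, 19, 1, 12, 7]


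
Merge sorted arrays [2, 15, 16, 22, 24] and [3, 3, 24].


Compare heads, take smaller each step.
Merged: [2, 3, 3, 15, 16, 22, 24, 24]


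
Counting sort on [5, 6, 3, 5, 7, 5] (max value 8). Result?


Count array: [0, 0, 0, 1, 0, 3, 1, 1, 0]
Reconstruct: [3, 5, 5, 5, 6, 7]


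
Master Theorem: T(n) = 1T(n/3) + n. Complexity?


a=1, b=3, c=1. log_3(1)=0 < c=1. Case 3: O(n^c) = O(n)
Complexity: O(n)


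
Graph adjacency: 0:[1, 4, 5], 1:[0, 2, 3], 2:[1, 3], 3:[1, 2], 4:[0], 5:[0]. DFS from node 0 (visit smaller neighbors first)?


DFS stack-based: start with [0]
Visit order: [0, 1, 2, 3, 4, 5]


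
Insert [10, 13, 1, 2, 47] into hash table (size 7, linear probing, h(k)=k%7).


Insertions: 10->slot 3; 13->slot 6; 1->slot 1; 2->slot 2; 47->slot 5
Table: [None, 1, 2, 10, None, 47, 13]


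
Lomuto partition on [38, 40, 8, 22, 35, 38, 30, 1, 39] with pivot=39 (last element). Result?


Elements <= 39 go left of pivot.
Result: [38, 8, 22, 35, 38, 30, 1, 39, 40], pivot at index 7


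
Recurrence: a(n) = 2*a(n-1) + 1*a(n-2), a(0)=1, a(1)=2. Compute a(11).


Build bottom-up:
...a(9)=2378, a(10)=5741, a(11)=2*5741+1*2378=13860


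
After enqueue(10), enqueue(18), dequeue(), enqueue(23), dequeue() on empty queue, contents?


enqueue(10) -> [10]
enqueue(18) -> [10, 18]
dequeue() returns 10 -> [18]
enqueue(23) -> [18, 23]
dequeue() returns 18 -> [23]
Final queue (front to back): [23]


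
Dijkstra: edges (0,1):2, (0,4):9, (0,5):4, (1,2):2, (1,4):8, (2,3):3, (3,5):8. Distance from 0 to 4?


Dijkstra from 0:
Distances: {0: 0, 1: 2, 2: 4, 3: 7, 4: 9, 5: 4}
Shortest distance to 4 = 9, path = [0, 4]


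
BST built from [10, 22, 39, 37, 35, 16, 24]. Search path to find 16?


BST root = 10
Search for 16: compare at each node
Path: [10, 22, 16]


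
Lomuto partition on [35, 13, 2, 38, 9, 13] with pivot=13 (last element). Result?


Elements <= 13 go left of pivot.
Result: [13, 2, 9, 13, 35, 38], pivot at index 3


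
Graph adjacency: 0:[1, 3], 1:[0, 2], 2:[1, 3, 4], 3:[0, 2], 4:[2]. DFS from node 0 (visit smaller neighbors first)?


DFS stack-based: start with [0]
Visit order: [0, 1, 2, 3, 4]


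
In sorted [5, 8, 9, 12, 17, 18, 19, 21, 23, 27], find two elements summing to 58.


Two pointers: lo=0, hi=9
No pair sums to 58


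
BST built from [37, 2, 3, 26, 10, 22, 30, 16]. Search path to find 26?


BST root = 37
Search for 26: compare at each node
Path: [37, 2, 3, 26]


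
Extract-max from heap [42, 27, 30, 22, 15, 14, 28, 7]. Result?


Max = 42
Replace root with last, heapify down
Resulting heap: [30, 27, 28, 22, 15, 14, 7]


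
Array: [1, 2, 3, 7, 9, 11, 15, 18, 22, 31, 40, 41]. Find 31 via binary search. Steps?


Search for 31:
[0,11] mid=5 arr[5]=11
[6,11] mid=8 arr[8]=22
[9,11] mid=10 arr[10]=40
[9,9] mid=9 arr[9]=31
Total: 4 comparisons


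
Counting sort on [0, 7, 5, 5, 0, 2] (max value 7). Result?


Count array: [2, 0, 1, 0, 0, 2, 0, 1]
Reconstruct: [0, 0, 2, 5, 5, 7]


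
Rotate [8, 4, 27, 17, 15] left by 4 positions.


Left rotate by 4: [15, 8, 4, 27, 17]


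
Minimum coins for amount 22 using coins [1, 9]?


dp[0]=0; dp[i]=1+min(dp[i-c] for c in coins)
...dp[17]=9, dp[18]=2, dp[19]=3, dp[20]=4, dp[21]=5, dp[22]=6
Minimum coins for 22 = 6


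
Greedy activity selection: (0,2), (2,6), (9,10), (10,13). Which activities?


Greedy: pick earliest-ending, then skip overlaps.
Selected (4 activities): [(0, 2), (2, 6), (9, 10), (10, 13)]


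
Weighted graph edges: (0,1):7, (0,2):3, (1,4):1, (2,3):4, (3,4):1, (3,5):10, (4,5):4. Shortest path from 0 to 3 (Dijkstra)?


Dijkstra from 0:
Distances: {0: 0, 1: 7, 2: 3, 3: 7, 4: 8, 5: 12}
Shortest distance to 3 = 7, path = [0, 2, 3]


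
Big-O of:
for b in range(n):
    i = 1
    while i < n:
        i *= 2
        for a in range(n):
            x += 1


Per nesting level: O(n) * O(log n) * O(n) = O(n^2 log n)
Complexity: O(n^2 log n)


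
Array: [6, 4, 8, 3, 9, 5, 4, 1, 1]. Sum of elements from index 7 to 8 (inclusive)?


Prefix sums: [0, 6, 10, 18, 21, 30, 35, 39, 40, 41]
Sum[7..8] = prefix[9] - prefix[7] = 41 - 39 = 2


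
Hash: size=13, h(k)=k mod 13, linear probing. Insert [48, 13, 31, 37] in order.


Insertions: 48->slot 9; 13->slot 0; 31->slot 5; 37->slot 11
Table: [13, None, None, None, None, 31, None, None, None, 48, None, 37, None]


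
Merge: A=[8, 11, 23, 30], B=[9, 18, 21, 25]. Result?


Compare heads, take smaller each step.
Merged: [8, 9, 11, 18, 21, 23, 25, 30]


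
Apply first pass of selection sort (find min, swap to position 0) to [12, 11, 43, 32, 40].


After one pass: [11, 12, 43, 32, 40]


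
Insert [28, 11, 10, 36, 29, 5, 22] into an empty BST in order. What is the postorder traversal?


Root = 28; build tree by BST insertion.
Postorder traversal: [5, 10, 22, 11, 29, 36, 28]


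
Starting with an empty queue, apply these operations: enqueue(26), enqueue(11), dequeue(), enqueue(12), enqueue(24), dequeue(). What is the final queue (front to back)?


enqueue(26) -> [26]
enqueue(11) -> [26, 11]
dequeue() returns 26 -> [11]
enqueue(12) -> [11, 12]
enqueue(24) -> [11, 12, 24]
dequeue() returns 11 -> [12, 24]
Final queue (front to back): [12, 24]


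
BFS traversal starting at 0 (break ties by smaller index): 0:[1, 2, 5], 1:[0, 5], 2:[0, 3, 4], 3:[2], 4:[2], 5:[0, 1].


BFS queue: start with [0]
Visit order: [0, 1, 2, 5, 3, 4]


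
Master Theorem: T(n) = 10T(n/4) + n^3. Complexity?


a=10, b=4, c=3. log_4(10)=1.661 < c=3. Case 3: O(n^c) = O(n^3)
Complexity: O(n^3)


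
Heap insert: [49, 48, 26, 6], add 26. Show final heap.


Append 26: [49, 48, 26, 6, 26]
Bubble up: no swaps needed
Result: [49, 48, 26, 6, 26]


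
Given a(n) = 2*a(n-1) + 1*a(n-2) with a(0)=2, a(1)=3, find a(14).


Build bottom-up:
...a(12)=53062, a(13)=128103, a(14)=2*128103+1*53062=309268


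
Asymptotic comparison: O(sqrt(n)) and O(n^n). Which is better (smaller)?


sublinear grows slower than n^n
O(sqrt(n)) is asymptotically smaller; O(n^n) grows faster


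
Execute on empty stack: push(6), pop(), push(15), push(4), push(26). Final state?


push(6) -> [6]
pop() returns 6 -> []
push(15) -> [15]
push(4) -> [15, 4]
push(26) -> [15, 4, 26]
Final stack (bottom to top): [15, 4, 26]


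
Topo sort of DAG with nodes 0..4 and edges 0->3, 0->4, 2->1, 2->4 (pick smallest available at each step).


Kahn's algorithm, process smallest node first
Order: [0, 2, 1, 3, 4]


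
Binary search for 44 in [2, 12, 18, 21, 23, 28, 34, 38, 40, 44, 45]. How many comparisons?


Search for 44:
[0,10] mid=5 arr[5]=28
[6,10] mid=8 arr[8]=40
[9,10] mid=9 arr[9]=44
Total: 3 comparisons


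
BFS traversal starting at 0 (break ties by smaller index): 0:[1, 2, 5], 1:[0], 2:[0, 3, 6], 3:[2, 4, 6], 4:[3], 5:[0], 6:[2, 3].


BFS queue: start with [0]
Visit order: [0, 1, 2, 5, 3, 6, 4]


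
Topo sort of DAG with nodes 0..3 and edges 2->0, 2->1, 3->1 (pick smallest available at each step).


Kahn's algorithm, process smallest node first
Order: [2, 0, 3, 1]


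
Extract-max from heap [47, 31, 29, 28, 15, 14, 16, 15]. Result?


Max = 47
Replace root with last, heapify down
Resulting heap: [31, 28, 29, 15, 15, 14, 16]


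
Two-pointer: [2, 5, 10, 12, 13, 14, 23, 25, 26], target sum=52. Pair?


Two pointers: lo=0, hi=8
No pair sums to 52


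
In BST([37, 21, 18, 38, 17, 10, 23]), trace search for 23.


BST root = 37
Search for 23: compare at each node
Path: [37, 21, 23]


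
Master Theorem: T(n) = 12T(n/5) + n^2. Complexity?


a=12, b=5, c=2. log_5(12)=1.544 < c=2. Case 3: O(n^c) = O(n^2)
Complexity: O(n^2)


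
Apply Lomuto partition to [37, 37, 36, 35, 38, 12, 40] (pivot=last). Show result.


Elements <= 40 go left of pivot.
Result: [37, 37, 36, 35, 38, 12, 40], pivot at index 6


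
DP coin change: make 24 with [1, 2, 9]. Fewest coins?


dp[0]=0; dp[i]=1+min(dp[i-c] for c in coins)
...dp[19]=3, dp[20]=3, dp[21]=4, dp[22]=4, dp[23]=5, dp[24]=5
Minimum coins for 24 = 5


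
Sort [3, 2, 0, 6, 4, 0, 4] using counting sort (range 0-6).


Count array: [2, 0, 1, 1, 2, 0, 1]
Reconstruct: [0, 0, 2, 3, 4, 4, 6]


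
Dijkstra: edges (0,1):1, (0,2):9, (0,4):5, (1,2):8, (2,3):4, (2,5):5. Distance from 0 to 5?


Dijkstra from 0:
Distances: {0: 0, 1: 1, 2: 9, 3: 13, 4: 5, 5: 14}
Shortest distance to 5 = 14, path = [0, 2, 5]


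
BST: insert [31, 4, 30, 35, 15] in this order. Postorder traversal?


Root = 31; build tree by BST insertion.
Postorder traversal: [15, 30, 4, 35, 31]


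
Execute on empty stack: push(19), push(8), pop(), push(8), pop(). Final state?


push(19) -> [19]
push(8) -> [19, 8]
pop() returns 8 -> [19]
push(8) -> [19, 8]
pop() returns 8 -> [19]
Final stack (bottom to top): [19]


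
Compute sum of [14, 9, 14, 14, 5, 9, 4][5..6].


Prefix sums: [0, 14, 23, 37, 51, 56, 65, 69]
Sum[5..6] = prefix[7] - prefix[5] = 69 - 56 = 13


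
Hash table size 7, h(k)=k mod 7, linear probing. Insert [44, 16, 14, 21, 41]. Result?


Insertions: 44->slot 2; 16->slot 3; 14->slot 0; 21->slot 1; 41->slot 6
Table: [14, 21, 44, 16, None, None, 41]


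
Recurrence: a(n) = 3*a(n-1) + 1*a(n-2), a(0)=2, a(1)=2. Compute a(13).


Build bottom-up:
...a(11)=368636, a(12)=1217522, a(13)=3*1217522+1*368636=4021202


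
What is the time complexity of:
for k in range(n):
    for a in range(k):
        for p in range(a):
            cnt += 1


Per nesting level: O(n) * O(n) [triangular over k] * O(n) [triangular over a] = O(n^3)
Complexity: O(n^3)


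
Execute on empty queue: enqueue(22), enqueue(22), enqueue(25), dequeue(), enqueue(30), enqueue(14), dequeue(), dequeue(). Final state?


enqueue(22) -> [22]
enqueue(22) -> [22, 22]
enqueue(25) -> [22, 22, 25]
dequeue() returns 22 -> [22, 25]
enqueue(30) -> [22, 25, 30]
enqueue(14) -> [22, 25, 30, 14]
dequeue() returns 22 -> [25, 30, 14]
dequeue() returns 25 -> [30, 14]
Final queue (front to back): [30, 14]


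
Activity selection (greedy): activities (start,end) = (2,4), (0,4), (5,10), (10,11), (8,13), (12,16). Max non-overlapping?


Greedy: pick earliest-ending, then skip overlaps.
Selected (4 activities): [(2, 4), (5, 10), (10, 11), (12, 16)]


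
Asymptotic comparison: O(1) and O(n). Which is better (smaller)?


constant grows slower than linear
O(1) is asymptotically smaller; O(n) grows faster


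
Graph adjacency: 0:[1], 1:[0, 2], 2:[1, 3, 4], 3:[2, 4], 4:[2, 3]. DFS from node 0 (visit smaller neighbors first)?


DFS stack-based: start with [0]
Visit order: [0, 1, 2, 3, 4]


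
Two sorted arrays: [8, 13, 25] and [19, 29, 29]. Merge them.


Compare heads, take smaller each step.
Merged: [8, 13, 19, 25, 29, 29]


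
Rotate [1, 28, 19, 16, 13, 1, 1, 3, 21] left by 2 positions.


Left rotate by 2: [19, 16, 13, 1, 1, 3, 21, 1, 28]


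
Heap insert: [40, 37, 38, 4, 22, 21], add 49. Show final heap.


Append 49: [40, 37, 38, 4, 22, 21, 49]
Bubble up: swap idx 6(49) with idx 2(38); swap idx 2(49) with idx 0(40)
Result: [49, 37, 40, 4, 22, 21, 38]


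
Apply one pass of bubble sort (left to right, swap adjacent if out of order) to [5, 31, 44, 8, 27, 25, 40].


After one pass: [5, 31, 8, 27, 25, 40, 44]


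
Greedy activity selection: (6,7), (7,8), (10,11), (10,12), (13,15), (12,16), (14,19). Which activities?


Greedy: pick earliest-ending, then skip overlaps.
Selected (4 activities): [(6, 7), (7, 8), (10, 11), (13, 15)]


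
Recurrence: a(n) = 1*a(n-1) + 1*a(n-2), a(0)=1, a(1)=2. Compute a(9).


Build bottom-up:
...a(7)=34, a(8)=55, a(9)=1*55+1*34=89


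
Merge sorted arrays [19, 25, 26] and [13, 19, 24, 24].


Compare heads, take smaller each step.
Merged: [13, 19, 19, 24, 24, 25, 26]


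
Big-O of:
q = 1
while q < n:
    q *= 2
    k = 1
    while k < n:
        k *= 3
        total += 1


Per nesting level: O(log n) * O(log n) = O((log n)^2)
Complexity: O((log n)^2)


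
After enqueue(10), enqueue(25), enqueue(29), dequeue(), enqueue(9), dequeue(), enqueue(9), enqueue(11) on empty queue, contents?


enqueue(10) -> [10]
enqueue(25) -> [10, 25]
enqueue(29) -> [10, 25, 29]
dequeue() returns 10 -> [25, 29]
enqueue(9) -> [25, 29, 9]
dequeue() returns 25 -> [29, 9]
enqueue(9) -> [29, 9, 9]
enqueue(11) -> [29, 9, 9, 11]
Final queue (front to back): [29, 9, 9, 11]


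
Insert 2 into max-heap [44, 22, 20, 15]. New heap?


Append 2: [44, 22, 20, 15, 2]
Bubble up: no swaps needed
Result: [44, 22, 20, 15, 2]


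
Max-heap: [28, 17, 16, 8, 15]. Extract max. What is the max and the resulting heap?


Max = 28
Replace root with last, heapify down
Resulting heap: [17, 15, 16, 8]


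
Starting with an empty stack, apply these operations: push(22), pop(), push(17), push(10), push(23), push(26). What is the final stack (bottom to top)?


push(22) -> [22]
pop() returns 22 -> []
push(17) -> [17]
push(10) -> [17, 10]
push(23) -> [17, 10, 23]
push(26) -> [17, 10, 23, 26]
Final stack (bottom to top): [17, 10, 23, 26]


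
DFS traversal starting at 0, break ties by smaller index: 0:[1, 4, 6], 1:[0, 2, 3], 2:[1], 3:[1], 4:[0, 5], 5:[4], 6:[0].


DFS stack-based: start with [0]
Visit order: [0, 1, 2, 3, 4, 5, 6]


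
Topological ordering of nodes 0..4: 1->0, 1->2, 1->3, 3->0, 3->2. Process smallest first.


Kahn's algorithm, process smallest node first
Order: [1, 3, 0, 2, 4]


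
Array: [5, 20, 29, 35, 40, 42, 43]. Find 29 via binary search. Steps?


Search for 29:
[0,6] mid=3 arr[3]=35
[0,2] mid=1 arr[1]=20
[2,2] mid=2 arr[2]=29
Total: 3 comparisons


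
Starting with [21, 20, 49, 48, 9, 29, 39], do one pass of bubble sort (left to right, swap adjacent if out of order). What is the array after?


After one pass: [20, 21, 48, 9, 29, 39, 49]


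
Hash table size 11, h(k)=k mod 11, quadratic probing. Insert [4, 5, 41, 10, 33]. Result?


Insertions: 4->slot 4; 5->slot 5; 41->slot 8; 10->slot 10; 33->slot 0
Table: [33, None, None, None, 4, 5, None, None, 41, None, 10]


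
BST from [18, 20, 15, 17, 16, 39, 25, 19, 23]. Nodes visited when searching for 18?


BST root = 18
Search for 18: compare at each node
Path: [18]


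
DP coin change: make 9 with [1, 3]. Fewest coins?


dp[0]=0; dp[i]=1+min(dp[i-c] for c in coins)
...dp[4]=2, dp[5]=3, dp[6]=2, dp[7]=3, dp[8]=4, dp[9]=3
Minimum coins for 9 = 3


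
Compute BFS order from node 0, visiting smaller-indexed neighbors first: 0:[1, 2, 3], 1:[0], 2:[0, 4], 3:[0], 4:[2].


BFS queue: start with [0]
Visit order: [0, 1, 2, 3, 4]


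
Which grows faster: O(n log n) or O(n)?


linear grows slower than linearithmic
O(n) is asymptotically smaller; O(n log n) grows faster


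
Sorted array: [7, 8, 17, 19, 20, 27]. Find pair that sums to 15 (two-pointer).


Two pointers: lo=0, hi=5
Found pair: (7, 8) summing to 15


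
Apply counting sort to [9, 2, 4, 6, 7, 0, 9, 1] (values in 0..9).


Count array: [1, 1, 1, 0, 1, 0, 1, 1, 0, 2]
Reconstruct: [0, 1, 2, 4, 6, 7, 9, 9]


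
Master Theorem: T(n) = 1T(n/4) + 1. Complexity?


a=1, b=4, c=0. log_4(1)=0 = c=0. Case 2: O(n^c log n) = O(log n)
Complexity: O(log n)


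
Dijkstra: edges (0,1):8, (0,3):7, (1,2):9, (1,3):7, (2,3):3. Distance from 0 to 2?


Dijkstra from 0:
Distances: {0: 0, 1: 8, 2: 10, 3: 7}
Shortest distance to 2 = 10, path = [0, 3, 2]


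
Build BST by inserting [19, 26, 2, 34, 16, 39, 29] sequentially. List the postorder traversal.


Root = 19; build tree by BST insertion.
Postorder traversal: [16, 2, 29, 39, 34, 26, 19]


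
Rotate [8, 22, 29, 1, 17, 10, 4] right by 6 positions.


Right rotate by 6: [22, 29, 1, 17, 10, 4, 8]


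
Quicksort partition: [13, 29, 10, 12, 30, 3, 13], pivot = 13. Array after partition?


Elements <= 13 go left of pivot.
Result: [13, 10, 12, 3, 13, 29, 30], pivot at index 4


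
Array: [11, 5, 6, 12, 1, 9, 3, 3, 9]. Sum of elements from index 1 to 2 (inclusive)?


Prefix sums: [0, 11, 16, 22, 34, 35, 44, 47, 50, 59]
Sum[1..2] = prefix[3] - prefix[1] = 22 - 11 = 11


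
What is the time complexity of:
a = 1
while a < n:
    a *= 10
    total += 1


Per nesting level: O(log n) = O(log n)
Complexity: O(log n)


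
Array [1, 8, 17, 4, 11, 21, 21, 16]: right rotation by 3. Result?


Right rotate by 3: [21, 21, 16, 1, 8, 17, 4, 11]


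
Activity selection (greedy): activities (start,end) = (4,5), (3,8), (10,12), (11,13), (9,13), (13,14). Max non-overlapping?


Greedy: pick earliest-ending, then skip overlaps.
Selected (3 activities): [(4, 5), (10, 12), (13, 14)]


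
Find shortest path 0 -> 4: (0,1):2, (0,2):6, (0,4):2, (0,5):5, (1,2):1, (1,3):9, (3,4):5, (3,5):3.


Dijkstra from 0:
Distances: {0: 0, 1: 2, 2: 3, 3: 7, 4: 2, 5: 5}
Shortest distance to 4 = 2, path = [0, 4]


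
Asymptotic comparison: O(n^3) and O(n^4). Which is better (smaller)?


cubic grows slower than quartic
O(n^3) is asymptotically smaller; O(n^4) grows faster


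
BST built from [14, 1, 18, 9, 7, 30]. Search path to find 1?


BST root = 14
Search for 1: compare at each node
Path: [14, 1]


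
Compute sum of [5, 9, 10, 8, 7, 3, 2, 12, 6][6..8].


Prefix sums: [0, 5, 14, 24, 32, 39, 42, 44, 56, 62]
Sum[6..8] = prefix[9] - prefix[6] = 62 - 42 = 20


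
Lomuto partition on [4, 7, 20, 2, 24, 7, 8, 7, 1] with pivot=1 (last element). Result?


Elements <= 1 go left of pivot.
Result: [1, 7, 20, 2, 24, 7, 8, 7, 4], pivot at index 0


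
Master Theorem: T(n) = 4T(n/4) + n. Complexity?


a=4, b=4, c=1. log_4(4)=1 = c=1. Case 2: O(n^c log n) = O(n log n)
Complexity: O(n log n)


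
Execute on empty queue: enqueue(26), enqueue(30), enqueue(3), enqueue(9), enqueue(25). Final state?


enqueue(26) -> [26]
enqueue(30) -> [26, 30]
enqueue(3) -> [26, 30, 3]
enqueue(9) -> [26, 30, 3, 9]
enqueue(25) -> [26, 30, 3, 9, 25]
Final queue (front to back): [26, 30, 3, 9, 25]


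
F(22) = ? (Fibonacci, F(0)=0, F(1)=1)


F(n)=F(n-1)+F(n-2)
...F(20)=6765, F(21)=10946, F(22)=17711


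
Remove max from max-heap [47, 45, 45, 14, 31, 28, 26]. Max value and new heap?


Max = 47
Replace root with last, heapify down
Resulting heap: [45, 31, 45, 14, 26, 28]


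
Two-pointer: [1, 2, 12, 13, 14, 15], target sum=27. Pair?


Two pointers: lo=0, hi=5
Found pair: (12, 15) summing to 27


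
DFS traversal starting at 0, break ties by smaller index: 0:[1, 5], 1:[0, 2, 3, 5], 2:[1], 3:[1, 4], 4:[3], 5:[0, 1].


DFS stack-based: start with [0]
Visit order: [0, 1, 2, 3, 4, 5]


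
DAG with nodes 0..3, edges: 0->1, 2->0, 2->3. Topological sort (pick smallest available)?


Kahn's algorithm, process smallest node first
Order: [2, 0, 1, 3]


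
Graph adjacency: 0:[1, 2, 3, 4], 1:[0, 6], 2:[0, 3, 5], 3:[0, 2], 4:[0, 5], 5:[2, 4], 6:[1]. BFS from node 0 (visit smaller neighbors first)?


BFS queue: start with [0]
Visit order: [0, 1, 2, 3, 4, 6, 5]


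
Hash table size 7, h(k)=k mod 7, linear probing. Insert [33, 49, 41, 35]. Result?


Insertions: 33->slot 5; 49->slot 0; 41->slot 6; 35->slot 1
Table: [49, 35, None, None, None, 33, 41]


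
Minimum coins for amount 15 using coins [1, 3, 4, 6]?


dp[0]=0; dp[i]=1+min(dp[i-c] for c in coins)
...dp[10]=2, dp[11]=3, dp[12]=2, dp[13]=3, dp[14]=3, dp[15]=3
Minimum coins for 15 = 3


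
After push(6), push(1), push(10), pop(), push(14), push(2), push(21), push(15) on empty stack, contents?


push(6) -> [6]
push(1) -> [6, 1]
push(10) -> [6, 1, 10]
pop() returns 10 -> [6, 1]
push(14) -> [6, 1, 14]
push(2) -> [6, 1, 14, 2]
push(21) -> [6, 1, 14, 2, 21]
push(15) -> [6, 1, 14, 2, 21, 15]
Final stack (bottom to top): [6, 1, 14, 2, 21, 15]


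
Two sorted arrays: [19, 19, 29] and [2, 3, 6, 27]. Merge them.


Compare heads, take smaller each step.
Merged: [2, 3, 6, 19, 19, 27, 29]


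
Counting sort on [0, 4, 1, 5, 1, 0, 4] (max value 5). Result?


Count array: [2, 2, 0, 0, 2, 1]
Reconstruct: [0, 0, 1, 1, 4, 4, 5]


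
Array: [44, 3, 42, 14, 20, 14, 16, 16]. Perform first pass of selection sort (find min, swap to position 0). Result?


After one pass: [3, 44, 42, 14, 20, 14, 16, 16]


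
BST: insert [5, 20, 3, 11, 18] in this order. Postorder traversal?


Root = 5; build tree by BST insertion.
Postorder traversal: [3, 18, 11, 20, 5]


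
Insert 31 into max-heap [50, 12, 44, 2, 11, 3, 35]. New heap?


Append 31: [50, 12, 44, 2, 11, 3, 35, 31]
Bubble up: swap idx 7(31) with idx 3(2); swap idx 3(31) with idx 1(12)
Result: [50, 31, 44, 12, 11, 3, 35, 2]


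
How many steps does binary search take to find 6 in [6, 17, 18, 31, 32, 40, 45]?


Search for 6:
[0,6] mid=3 arr[3]=31
[0,2] mid=1 arr[1]=17
[0,0] mid=0 arr[0]=6
Total: 3 comparisons


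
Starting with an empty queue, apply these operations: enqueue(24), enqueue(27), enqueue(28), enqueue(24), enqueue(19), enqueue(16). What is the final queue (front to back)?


enqueue(24) -> [24]
enqueue(27) -> [24, 27]
enqueue(28) -> [24, 27, 28]
enqueue(24) -> [24, 27, 28, 24]
enqueue(19) -> [24, 27, 28, 24, 19]
enqueue(16) -> [24, 27, 28, 24, 19, 16]
Final queue (front to back): [24, 27, 28, 24, 19, 16]


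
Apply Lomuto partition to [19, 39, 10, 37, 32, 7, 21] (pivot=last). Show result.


Elements <= 21 go left of pivot.
Result: [19, 10, 7, 21, 32, 39, 37], pivot at index 3


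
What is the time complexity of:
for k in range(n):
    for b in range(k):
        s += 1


Per nesting level: O(n) * O(n) [triangular over k] = O(n^2)
Complexity: O(n^2)


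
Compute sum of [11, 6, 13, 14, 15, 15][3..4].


Prefix sums: [0, 11, 17, 30, 44, 59, 74]
Sum[3..4] = prefix[5] - prefix[3] = 59 - 30 = 29


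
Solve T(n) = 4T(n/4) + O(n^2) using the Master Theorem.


a=4, b=4, c=2. log_4(4)=1 < c=2. Case 3: O(n^c) = O(n^2)
Complexity: O(n^2)


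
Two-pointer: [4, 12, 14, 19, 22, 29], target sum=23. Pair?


Two pointers: lo=0, hi=5
Found pair: (4, 19) summing to 23


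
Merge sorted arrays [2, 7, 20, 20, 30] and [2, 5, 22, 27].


Compare heads, take smaller each step.
Merged: [2, 2, 5, 7, 20, 20, 22, 27, 30]


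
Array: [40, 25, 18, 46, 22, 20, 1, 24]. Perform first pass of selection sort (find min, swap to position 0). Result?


After one pass: [1, 25, 18, 46, 22, 20, 40, 24]


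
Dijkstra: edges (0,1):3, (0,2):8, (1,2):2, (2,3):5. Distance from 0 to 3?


Dijkstra from 0:
Distances: {0: 0, 1: 3, 2: 5, 3: 10}
Shortest distance to 3 = 10, path = [0, 1, 2, 3]


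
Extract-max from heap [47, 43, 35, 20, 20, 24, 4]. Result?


Max = 47
Replace root with last, heapify down
Resulting heap: [43, 20, 35, 4, 20, 24]


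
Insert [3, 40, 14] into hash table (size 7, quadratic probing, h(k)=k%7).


Insertions: 3->slot 3; 40->slot 5; 14->slot 0
Table: [14, None, None, 3, None, 40, None]


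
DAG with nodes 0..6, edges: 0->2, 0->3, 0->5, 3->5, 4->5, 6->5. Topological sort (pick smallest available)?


Kahn's algorithm, process smallest node first
Order: [0, 1, 2, 3, 4, 6, 5]


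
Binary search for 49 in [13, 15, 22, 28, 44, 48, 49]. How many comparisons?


Search for 49:
[0,6] mid=3 arr[3]=28
[4,6] mid=5 arr[5]=48
[6,6] mid=6 arr[6]=49
Total: 3 comparisons


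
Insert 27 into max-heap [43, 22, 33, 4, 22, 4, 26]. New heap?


Append 27: [43, 22, 33, 4, 22, 4, 26, 27]
Bubble up: swap idx 7(27) with idx 3(4); swap idx 3(27) with idx 1(22)
Result: [43, 27, 33, 22, 22, 4, 26, 4]


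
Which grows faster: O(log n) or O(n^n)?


logarithmic grows slower than n^n
O(log n) is asymptotically smaller; O(n^n) grows faster


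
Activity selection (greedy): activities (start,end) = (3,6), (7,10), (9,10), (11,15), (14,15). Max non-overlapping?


Greedy: pick earliest-ending, then skip overlaps.
Selected (3 activities): [(3, 6), (7, 10), (11, 15)]


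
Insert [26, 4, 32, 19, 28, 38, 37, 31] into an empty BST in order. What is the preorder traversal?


Root = 26; build tree by BST insertion.
Preorder traversal: [26, 4, 19, 32, 28, 31, 38, 37]


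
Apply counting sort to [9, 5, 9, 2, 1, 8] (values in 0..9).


Count array: [0, 1, 1, 0, 0, 1, 0, 0, 1, 2]
Reconstruct: [1, 2, 5, 8, 9, 9]


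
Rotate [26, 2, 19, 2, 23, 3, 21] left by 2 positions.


Left rotate by 2: [19, 2, 23, 3, 21, 26, 2]


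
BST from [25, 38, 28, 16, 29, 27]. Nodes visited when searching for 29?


BST root = 25
Search for 29: compare at each node
Path: [25, 38, 28, 29]


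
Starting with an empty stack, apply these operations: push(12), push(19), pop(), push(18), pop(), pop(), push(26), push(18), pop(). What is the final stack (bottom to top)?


push(12) -> [12]
push(19) -> [12, 19]
pop() returns 19 -> [12]
push(18) -> [12, 18]
pop() returns 18 -> [12]
pop() returns 12 -> []
push(26) -> [26]
push(18) -> [26, 18]
pop() returns 18 -> [26]
Final stack (bottom to top): [26]


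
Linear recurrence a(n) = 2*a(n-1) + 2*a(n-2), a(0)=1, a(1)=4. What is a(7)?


Build bottom-up:
...a(5)=208, a(6)=568, a(7)=2*568+2*208=1552


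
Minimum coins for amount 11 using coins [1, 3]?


dp[0]=0; dp[i]=1+min(dp[i-c] for c in coins)
...dp[6]=2, dp[7]=3, dp[8]=4, dp[9]=3, dp[10]=4, dp[11]=5
Minimum coins for 11 = 5


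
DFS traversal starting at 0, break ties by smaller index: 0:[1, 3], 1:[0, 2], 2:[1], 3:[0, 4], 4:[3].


DFS stack-based: start with [0]
Visit order: [0, 1, 2, 3, 4]


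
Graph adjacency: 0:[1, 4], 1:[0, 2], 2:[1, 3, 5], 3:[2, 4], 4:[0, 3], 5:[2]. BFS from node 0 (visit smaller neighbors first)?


BFS queue: start with [0]
Visit order: [0, 1, 4, 2, 3, 5]


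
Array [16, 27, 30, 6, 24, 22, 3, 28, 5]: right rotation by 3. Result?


Right rotate by 3: [3, 28, 5, 16, 27, 30, 6, 24, 22]


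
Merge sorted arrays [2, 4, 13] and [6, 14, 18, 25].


Compare heads, take smaller each step.
Merged: [2, 4, 6, 13, 14, 18, 25]


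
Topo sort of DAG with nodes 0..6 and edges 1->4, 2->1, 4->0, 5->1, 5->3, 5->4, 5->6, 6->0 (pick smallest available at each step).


Kahn's algorithm, process smallest node first
Order: [2, 5, 1, 3, 4, 6, 0]


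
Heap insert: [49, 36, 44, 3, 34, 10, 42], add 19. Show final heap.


Append 19: [49, 36, 44, 3, 34, 10, 42, 19]
Bubble up: swap idx 7(19) with idx 3(3)
Result: [49, 36, 44, 19, 34, 10, 42, 3]


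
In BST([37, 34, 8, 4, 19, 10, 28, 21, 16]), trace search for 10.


BST root = 37
Search for 10: compare at each node
Path: [37, 34, 8, 19, 10]


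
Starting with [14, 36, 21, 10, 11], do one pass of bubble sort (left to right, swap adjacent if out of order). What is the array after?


After one pass: [14, 21, 10, 11, 36]


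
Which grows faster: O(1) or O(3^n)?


constant grows slower than exponential (base 3)
O(1) is asymptotically smaller; O(3^n) grows faster


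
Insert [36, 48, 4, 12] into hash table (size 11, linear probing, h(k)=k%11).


Insertions: 36->slot 3; 48->slot 4; 4->slot 5; 12->slot 1
Table: [None, 12, None, 36, 48, 4, None, None, None, None, None]


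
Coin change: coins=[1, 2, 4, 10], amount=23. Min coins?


dp[0]=0; dp[i]=1+min(dp[i-c] for c in coins)
...dp[18]=3, dp[19]=4, dp[20]=2, dp[21]=3, dp[22]=3, dp[23]=4
Minimum coins for 23 = 4


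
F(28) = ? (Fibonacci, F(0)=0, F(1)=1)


F(n)=F(n-1)+F(n-2)
...F(26)=121393, F(27)=196418, F(28)=317811


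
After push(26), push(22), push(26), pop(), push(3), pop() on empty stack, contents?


push(26) -> [26]
push(22) -> [26, 22]
push(26) -> [26, 22, 26]
pop() returns 26 -> [26, 22]
push(3) -> [26, 22, 3]
pop() returns 3 -> [26, 22]
Final stack (bottom to top): [26, 22]


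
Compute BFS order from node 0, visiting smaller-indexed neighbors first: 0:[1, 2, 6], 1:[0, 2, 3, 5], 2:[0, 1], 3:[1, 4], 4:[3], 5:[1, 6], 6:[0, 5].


BFS queue: start with [0]
Visit order: [0, 1, 2, 6, 3, 5, 4]


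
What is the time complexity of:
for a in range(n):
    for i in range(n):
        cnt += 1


Per nesting level: O(n) * O(n) = O(n^2)
Complexity: O(n^2)


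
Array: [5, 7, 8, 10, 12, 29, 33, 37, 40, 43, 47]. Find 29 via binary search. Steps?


Search for 29:
[0,10] mid=5 arr[5]=29
Total: 1 comparisons


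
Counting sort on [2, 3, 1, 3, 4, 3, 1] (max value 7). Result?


Count array: [0, 2, 1, 3, 1, 0, 0, 0]
Reconstruct: [1, 1, 2, 3, 3, 3, 4]


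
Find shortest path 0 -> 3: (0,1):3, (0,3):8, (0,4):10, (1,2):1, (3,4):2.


Dijkstra from 0:
Distances: {0: 0, 1: 3, 2: 4, 3: 8, 4: 10}
Shortest distance to 3 = 8, path = [0, 3]


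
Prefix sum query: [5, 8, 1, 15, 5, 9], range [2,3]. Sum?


Prefix sums: [0, 5, 13, 14, 29, 34, 43]
Sum[2..3] = prefix[4] - prefix[2] = 29 - 13 = 16


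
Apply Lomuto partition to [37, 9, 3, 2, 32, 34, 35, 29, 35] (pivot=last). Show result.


Elements <= 35 go left of pivot.
Result: [9, 3, 2, 32, 34, 35, 29, 35, 37], pivot at index 7


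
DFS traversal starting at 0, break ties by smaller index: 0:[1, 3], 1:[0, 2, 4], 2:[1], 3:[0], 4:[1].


DFS stack-based: start with [0]
Visit order: [0, 1, 2, 4, 3]


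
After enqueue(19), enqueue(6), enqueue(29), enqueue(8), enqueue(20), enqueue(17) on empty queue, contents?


enqueue(19) -> [19]
enqueue(6) -> [19, 6]
enqueue(29) -> [19, 6, 29]
enqueue(8) -> [19, 6, 29, 8]
enqueue(20) -> [19, 6, 29, 8, 20]
enqueue(17) -> [19, 6, 29, 8, 20, 17]
Final queue (front to back): [19, 6, 29, 8, 20, 17]


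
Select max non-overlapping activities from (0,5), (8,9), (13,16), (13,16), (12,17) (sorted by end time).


Greedy: pick earliest-ending, then skip overlaps.
Selected (3 activities): [(0, 5), (8, 9), (13, 16)]


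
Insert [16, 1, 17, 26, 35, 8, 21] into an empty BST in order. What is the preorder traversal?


Root = 16; build tree by BST insertion.
Preorder traversal: [16, 1, 8, 17, 26, 21, 35]


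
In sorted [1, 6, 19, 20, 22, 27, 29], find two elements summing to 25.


Two pointers: lo=0, hi=6
Found pair: (6, 19) summing to 25


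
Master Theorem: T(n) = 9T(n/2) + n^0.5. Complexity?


a=9, b=2, c=0.5. log_2(9)=3.170 > c=0.5. Case 1: O(n^log_b(a)) = O(n^3.170)
Complexity: O(n^3.170)


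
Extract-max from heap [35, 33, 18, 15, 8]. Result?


Max = 35
Replace root with last, heapify down
Resulting heap: [33, 15, 18, 8]


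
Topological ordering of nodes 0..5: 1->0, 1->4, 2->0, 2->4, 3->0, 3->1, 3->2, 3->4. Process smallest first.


Kahn's algorithm, process smallest node first
Order: [3, 1, 2, 0, 4, 5]


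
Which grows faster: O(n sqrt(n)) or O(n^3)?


n^1.5 grows slower than cubic
O(n sqrt(n)) is asymptotically smaller; O(n^3) grows faster


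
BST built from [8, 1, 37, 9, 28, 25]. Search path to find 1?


BST root = 8
Search for 1: compare at each node
Path: [8, 1]


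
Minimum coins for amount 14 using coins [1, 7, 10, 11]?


dp[0]=0; dp[i]=1+min(dp[i-c] for c in coins)
...dp[9]=3, dp[10]=1, dp[11]=1, dp[12]=2, dp[13]=3, dp[14]=2
Minimum coins for 14 = 2
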